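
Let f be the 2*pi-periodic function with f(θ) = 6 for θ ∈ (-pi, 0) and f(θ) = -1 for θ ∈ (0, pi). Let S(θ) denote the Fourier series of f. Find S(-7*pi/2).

-1

θ = -7*pi/2 differs from θ = pi/2 by -2 full period(s), and the series is 2*pi-periodic.
f is continuous at θ = pi/2 with value -1, so the series converges to -1 there.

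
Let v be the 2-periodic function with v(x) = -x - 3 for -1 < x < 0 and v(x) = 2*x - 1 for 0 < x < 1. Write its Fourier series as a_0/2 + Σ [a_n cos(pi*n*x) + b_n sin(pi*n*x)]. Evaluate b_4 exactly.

-1/(4*pi)

b_4 = ∫_{-1}^{1} v(x) sin(4*pi*x) dx.
Split the integral at the breakpoints.
Integrating by parts (boundary term plus one more integral), an antiderivative of (-x - 3) sin(4*pi*x) is x*cos(4*pi*x)/(4*pi) - sin(4*pi*x)/(16*pi**2) + 3*cos(4*pi*x)/(4*pi); evaluating from -1 to 0: ∫_{-1}^{0} (-x - 3) sin(4*pi*x) dx = (3/(4*pi)) - (1/(2*pi)) = 1/(4*pi).
Integrating by parts (boundary term plus one more integral), an antiderivative of (2*x - 1) sin(4*pi*x) is -x*cos(4*pi*x)/(2*pi) + sin(4*pi*x)/(8*pi**2) + cos(4*pi*x)/(4*pi); evaluating from 0 to 1: ∫_{0}^{1} (2*x - 1) sin(4*pi*x) dx = (-1/(4*pi)) - (1/(4*pi)) = -1/(2*pi).
Summing the pieces gives b_4 = -1/(4*pi).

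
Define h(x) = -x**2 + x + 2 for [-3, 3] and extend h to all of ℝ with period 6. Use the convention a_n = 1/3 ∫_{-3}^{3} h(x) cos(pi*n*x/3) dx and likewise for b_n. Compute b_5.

6/(5*pi)

b_5 = 1/3 ∫_{-3}^{3} h(x) sin(5*pi*x/3) dx.
Integrating by parts twice (tabular method), an antiderivative of (-x**2 + x + 2) sin(5*pi*x/3) is 3*x**2*cos(5*pi*x/3)/(5*pi) - 18*x*sin(5*pi*x/3)/(25*pi**2) - 3*x*cos(5*pi*x/3)/(5*pi) + 9*sin(5*pi*x/3)/(25*pi**2) - 6*cos(5*pi*x/3)/(5*pi) - 54*cos(5*pi*x/3)/(125*pi**3); evaluating from -3 to 3: ∫_{-3}^{3} (-x**2 + x + 2) sin(5*pi*x/3) dx = (6*(9 - 50*pi**2)/(125*pi**3)) - (-6/pi + 54/(125*pi**3)) = 18/(5*pi).
Hence b_5 = (1/3)·(18/(5*pi)) = 6/(5*pi).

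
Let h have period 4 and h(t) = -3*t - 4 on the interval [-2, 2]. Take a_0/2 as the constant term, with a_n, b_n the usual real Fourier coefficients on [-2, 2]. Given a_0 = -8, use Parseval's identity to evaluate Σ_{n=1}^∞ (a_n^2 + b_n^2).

Parseval: a_0^2/2 + Σ_{n≥1} (a_n^2+b_n^2) = 1/2 ∫_{-2}^{2} h(t)^2 dt = 56.
Subtract a_0^2/2 = 32: Σ (a_n^2+b_n^2) = 24.

24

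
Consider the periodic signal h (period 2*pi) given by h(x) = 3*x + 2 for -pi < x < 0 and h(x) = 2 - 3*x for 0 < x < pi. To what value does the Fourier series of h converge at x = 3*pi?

x = 3*pi differs from x = pi by 1 full period(s), and the series is 2*pi-periodic.
h is continuous at x = pi with value 2 - 3*pi, so the series converges to 2 - 3*pi there.

2 - 3*pi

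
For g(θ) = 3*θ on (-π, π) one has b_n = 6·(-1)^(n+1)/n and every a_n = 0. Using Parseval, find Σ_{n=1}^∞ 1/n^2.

Parseval: Σ b_n^2 = (1/π) ∫_{-π}^{π} g(θ)^2 dθ = 6*pi**2.
Σ b_n^2 = Σ 36/n^2, so Σ 1/n^2 = (6*pi**2)/36 = pi**2/6.

pi**2/6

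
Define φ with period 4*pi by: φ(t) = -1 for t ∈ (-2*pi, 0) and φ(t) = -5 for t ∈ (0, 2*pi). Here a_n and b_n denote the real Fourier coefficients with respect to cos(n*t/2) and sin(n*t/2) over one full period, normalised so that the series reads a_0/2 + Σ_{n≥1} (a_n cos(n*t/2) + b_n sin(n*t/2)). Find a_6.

a_6 = (1/(2*pi)) ∫_{-2*pi}^{2*pi} φ(t) cos(3*t) dt.
Split the integral at the breakpoints.
Directly, an antiderivative of (-1) cos(3*t) is -sin(3*t)/3; evaluating from -2*pi to 0: ∫_{-2*pi}^{0} (-1) cos(3*t) dt = (0) - (0) = 0.
Directly, an antiderivative of (-5) cos(3*t) is -5*sin(3*t)/3; evaluating from 0 to 2*pi: ∫_{0}^{2*pi} (-5) cos(3*t) dt = (0) - (0) = 0.
Summing the pieces and multiplying by (1/(2*pi)) gives a_6 = 0.

0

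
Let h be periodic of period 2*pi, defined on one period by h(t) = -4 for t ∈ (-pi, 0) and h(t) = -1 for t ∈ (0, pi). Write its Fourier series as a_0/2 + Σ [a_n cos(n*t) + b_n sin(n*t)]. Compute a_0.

a_0 = 1/pi ∫_{-pi}^{pi} h(t) dt = 1/pi · (-5*pi) = -5.

-5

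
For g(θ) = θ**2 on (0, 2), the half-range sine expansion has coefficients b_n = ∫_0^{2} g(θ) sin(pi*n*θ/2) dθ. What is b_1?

-32/pi**3 + 8/pi

b_1 = ∫_0^{2} (θ**2) sin(pi*θ/2) dθ.
Integrating by parts twice (tabular method), an antiderivative of (θ**2) sin(pi*θ/2) is -2*θ**2*cos(pi*θ/2)/pi + 8*θ*sin(pi*θ/2)/pi**2 + 16*cos(pi*θ/2)/pi**3; evaluating from 0 to 2: ∫_{0}^{2} (θ**2) sin(pi*θ/2) dθ = (-16/pi**3 + 8/pi) - (16/pi**3) = -32/pi**3 + 8/pi.
Hence b_1 = -32/pi**3 + 8/pi.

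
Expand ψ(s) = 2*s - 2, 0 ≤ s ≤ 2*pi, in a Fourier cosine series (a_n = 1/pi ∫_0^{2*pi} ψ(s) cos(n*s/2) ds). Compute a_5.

-16/(25*pi)

a_5 = 1/pi ∫_0^{2*pi} (2*s - 2) cos(5*s/2) ds.
Integrating by parts (boundary term plus one more integral), an antiderivative of (2*s - 2) cos(5*s/2) is 4*s*sin(5*s/2)/5 - 4*sin(5*s/2)/5 + 8*cos(5*s/2)/25; evaluating from 0 to 2*pi: ∫_{0}^{2*pi} (2*s - 2) cos(5*s/2) ds = (-8/25) - (8/25) = -16/25.
Hence a_5 = (1/pi)·(-16/25) = -16/(25*pi).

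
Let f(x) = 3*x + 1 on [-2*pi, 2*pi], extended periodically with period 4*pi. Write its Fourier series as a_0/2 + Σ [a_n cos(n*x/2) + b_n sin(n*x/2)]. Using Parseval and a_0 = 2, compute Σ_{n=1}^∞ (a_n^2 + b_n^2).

24*pi**2

Parseval: a_0^2/2 + Σ_{n≥1} (a_n^2+b_n^2) = (1/(2*pi)) ∫_{-2*pi}^{2*pi} f(x)^2 dx = 2 + 24*pi**2.
Subtract a_0^2/2 = 2: Σ (a_n^2+b_n^2) = 24*pi**2.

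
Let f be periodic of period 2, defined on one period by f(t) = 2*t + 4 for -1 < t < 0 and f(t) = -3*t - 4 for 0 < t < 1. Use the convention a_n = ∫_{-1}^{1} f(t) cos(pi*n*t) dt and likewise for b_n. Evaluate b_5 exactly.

b_5 = ∫_{-1}^{1} f(t) sin(5*pi*t) dt.
Split the integral at the breakpoints.
Integrating by parts (boundary term plus one more integral), an antiderivative of (2*t + 4) sin(5*pi*t) is -2*t*cos(5*pi*t)/(5*pi) + 2*sin(5*pi*t)/(25*pi**2) - 4*cos(5*pi*t)/(5*pi); evaluating from -1 to 0: ∫_{-1}^{0} (2*t + 4) sin(5*pi*t) dt = (-4/(5*pi)) - (2/(5*pi)) = -6/(5*pi).
Integrating by parts (boundary term plus one more integral), an antiderivative of (-3*t - 4) sin(5*pi*t) is 3*t*cos(5*pi*t)/(5*pi) - 3*sin(5*pi*t)/(25*pi**2) + 4*cos(5*pi*t)/(5*pi); evaluating from 0 to 1: ∫_{0}^{1} (-3*t - 4) sin(5*pi*t) dt = (-7/(5*pi)) - (4/(5*pi)) = -11/(5*pi).
Summing the pieces gives b_5 = -17/(5*pi).

-17/(5*pi)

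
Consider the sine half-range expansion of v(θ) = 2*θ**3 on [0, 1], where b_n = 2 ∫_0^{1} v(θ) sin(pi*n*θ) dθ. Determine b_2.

-2/pi + 3/pi**3

b_2 = 2 ∫_0^{1} (2*θ**3) sin(2*pi*θ) dθ.
Integrating by parts three times (tabular method), an antiderivative of (2*θ**3) sin(2*pi*θ) is -θ**3*cos(2*pi*θ)/pi + 3*θ**2*sin(2*pi*θ)/(2*pi**2) + 3*θ*cos(2*pi*θ)/(2*pi**3) - 3*sin(2*pi*θ)/(4*pi**4); evaluating from 0 to 1: ∫_{0}^{1} (2*θ**3) sin(2*pi*θ) dθ = ((3/2 - pi**2)/pi**3) - (0) = (3/2 - pi**2)/pi**3.
Hence b_2 = 2·((3/2 - pi**2)/pi**3) = -2/pi + 3/pi**3.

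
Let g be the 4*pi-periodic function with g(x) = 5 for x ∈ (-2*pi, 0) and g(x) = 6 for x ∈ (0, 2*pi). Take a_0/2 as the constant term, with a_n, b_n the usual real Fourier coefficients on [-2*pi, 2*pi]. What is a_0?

11

a_0 = (1/(2*pi)) ∫_{-2*pi}^{2*pi} g(x) dx = (1/(2*pi)) · (22*pi) = 11.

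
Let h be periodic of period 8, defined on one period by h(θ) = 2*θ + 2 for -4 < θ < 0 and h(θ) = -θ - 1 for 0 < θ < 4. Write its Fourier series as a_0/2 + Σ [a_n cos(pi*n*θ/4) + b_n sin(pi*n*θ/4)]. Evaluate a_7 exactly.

24/(49*pi**2)

a_7 = 1/4 ∫_{-4}^{4} h(θ) cos(7*pi*θ/4) dθ.
Split the integral at the breakpoints.
Integrating by parts (boundary term plus one more integral), an antiderivative of (2*θ + 2) cos(7*pi*θ/4) is 8*θ*sin(7*pi*θ/4)/(7*pi) + 8*sin(7*pi*θ/4)/(7*pi) + 32*cos(7*pi*θ/4)/(49*pi**2); evaluating from -4 to 0: ∫_{-4}^{0} (2*θ + 2) cos(7*pi*θ/4) dθ = (32/(49*pi**2)) - (-32/(49*pi**2)) = 64/(49*pi**2).
Integrating by parts (boundary term plus one more integral), an antiderivative of (-θ - 1) cos(7*pi*θ/4) is -4*θ*sin(7*pi*θ/4)/(7*pi) - 4*sin(7*pi*θ/4)/(7*pi) - 16*cos(7*pi*θ/4)/(49*pi**2); evaluating from 0 to 4: ∫_{0}^{4} (-θ - 1) cos(7*pi*θ/4) dθ = (16/(49*pi**2)) - (-16/(49*pi**2)) = 32/(49*pi**2).
Summing the pieces and multiplying by (1/4) gives a_7 = 24/(49*pi**2).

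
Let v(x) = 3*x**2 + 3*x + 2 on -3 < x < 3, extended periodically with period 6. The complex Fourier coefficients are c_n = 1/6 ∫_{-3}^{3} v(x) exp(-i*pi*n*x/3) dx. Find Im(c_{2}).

9/(2*pi)

Since v is real-valued, Im(c_{2}) = -1/6 ∫_{-3}^{3} v(x) sin(2*pi*x/3) dx = -b_{2}/2.
Integrating by parts twice (tabular method), an antiderivative of (3*x**2 + 3*x + 2) sin(2*pi*x/3) is -9*x**2*cos(2*pi*x/3)/(2*pi) + 27*x*sin(2*pi*x/3)/(2*pi**2) - 9*x*cos(2*pi*x/3)/(2*pi) + 27*sin(2*pi*x/3)/(4*pi**2) - 3*cos(2*pi*x/3)/pi + 81*cos(2*pi*x/3)/(4*pi**3); evaluating from -3 to 3: ∫_{-3}^{3} (3*x**2 + 3*x + 2) sin(2*pi*x/3) dx = (-57/pi + 81/(4*pi**3)) - (-30/pi + 81/(4*pi**3)) = -27/pi.
Hence Im(c_{2}) = (-1/6)·(-27/pi) = 9/(2*pi).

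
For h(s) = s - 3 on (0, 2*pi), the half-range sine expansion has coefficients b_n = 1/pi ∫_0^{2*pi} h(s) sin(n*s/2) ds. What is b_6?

b_6 = 1/pi ∫_0^{2*pi} (s - 3) sin(3*s) ds.
Integrating by parts (boundary term plus one more integral), an antiderivative of (s - 3) sin(3*s) is -s*cos(3*s)/3 + sin(3*s)/9 + cos(3*s); evaluating from 0 to 2*pi: ∫_{0}^{2*pi} (s - 3) sin(3*s) ds = (1 - 2*pi/3) - (1) = -2*pi/3.
Hence b_6 = (1/pi)·(-2*pi/3) = -2/3.

-2/3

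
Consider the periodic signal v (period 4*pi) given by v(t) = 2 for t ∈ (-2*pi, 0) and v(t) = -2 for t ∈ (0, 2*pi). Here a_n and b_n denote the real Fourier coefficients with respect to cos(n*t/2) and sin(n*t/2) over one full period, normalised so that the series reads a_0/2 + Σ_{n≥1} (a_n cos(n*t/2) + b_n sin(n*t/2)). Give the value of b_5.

-8/(5*pi)

b_5 = (1/(2*pi)) ∫_{-2*pi}^{2*pi} v(t) sin(5*t/2) dt.
v is odd and sin(5*t/2) is odd, so the integrand is even and b_5 = 1/pi ∫_0^{2*pi} v(t) sin(5*t/2) dt.
Directly, an antiderivative of (-2) sin(5*t/2) is 4*cos(5*t/2)/5; evaluating from 0 to 2*pi: ∫_{0}^{2*pi} (-2) sin(5*t/2) dt = (-4/5) - (4/5) = -8/5.
Hence b_5 = (1/pi)·(-8/5) = -8/(5*pi).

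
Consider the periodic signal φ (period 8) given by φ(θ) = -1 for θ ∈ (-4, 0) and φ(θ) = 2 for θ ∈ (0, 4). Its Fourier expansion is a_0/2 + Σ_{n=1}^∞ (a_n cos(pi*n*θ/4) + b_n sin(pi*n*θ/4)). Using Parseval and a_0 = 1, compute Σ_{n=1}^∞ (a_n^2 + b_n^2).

9/2

Parseval: a_0^2/2 + Σ_{n≥1} (a_n^2+b_n^2) = 1/4 ∫_{-4}^{4} φ(θ)^2 dθ = 5.
Subtract a_0^2/2 = 1/2: Σ (a_n^2+b_n^2) = 9/2.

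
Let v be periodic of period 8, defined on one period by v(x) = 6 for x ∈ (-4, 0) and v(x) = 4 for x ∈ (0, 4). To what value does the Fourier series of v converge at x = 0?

5

At x = 0 the one-sided limits are v(0^-) = 6 and v(0^+) = 4.
By Dirichlet's theorem the series converges to their average, [(6) + (4)]/2 = 5.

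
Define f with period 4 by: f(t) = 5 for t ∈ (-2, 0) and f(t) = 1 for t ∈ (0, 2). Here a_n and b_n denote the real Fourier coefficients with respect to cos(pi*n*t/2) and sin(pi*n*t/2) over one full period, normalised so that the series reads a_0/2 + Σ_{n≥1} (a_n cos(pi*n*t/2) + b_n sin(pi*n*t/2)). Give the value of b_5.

-8/(5*pi)

b_5 = 1/2 ∫_{-2}^{2} f(t) sin(5*pi*t/2) dt.
Split the integral at the breakpoints.
Directly, an antiderivative of (5) sin(5*pi*t/2) is -2*cos(5*pi*t/2)/pi; evaluating from -2 to 0: ∫_{-2}^{0} (5) sin(5*pi*t/2) dt = (-2/pi) - (2/pi) = -4/pi.
Directly, an antiderivative of (1) sin(5*pi*t/2) is -2*cos(5*pi*t/2)/(5*pi); evaluating from 0 to 2: ∫_{0}^{2} (1) sin(5*pi*t/2) dt = (2/(5*pi)) - (-2/(5*pi)) = 4/(5*pi).
Summing the pieces and multiplying by (1/2) gives b_5 = -8/(5*pi).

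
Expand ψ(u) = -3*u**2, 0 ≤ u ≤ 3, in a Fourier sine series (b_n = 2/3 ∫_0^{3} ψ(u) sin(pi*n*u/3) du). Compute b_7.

b_7 = 2/3 ∫_0^{3} (-3*u**2) sin(7*pi*u/3) du.
Integrating by parts twice (tabular method), an antiderivative of (-3*u**2) sin(7*pi*u/3) is 9*u**2*cos(7*pi*u/3)/(7*pi) - 54*u*sin(7*pi*u/3)/(49*pi**2) - 162*cos(7*pi*u/3)/(343*pi**3); evaluating from 0 to 3: ∫_{0}^{3} (-3*u**2) sin(7*pi*u/3) du = (81*(2 - 49*pi**2)/(343*pi**3)) - (-162/(343*pi**3)) = 81*(4 - 49*pi**2)/(343*pi**3).
Hence b_7 = (2/3)·(81*(4 - 49*pi**2)/(343*pi**3)) = 54*(4 - 49*pi**2)/(343*pi**3).

54*(4 - 49*pi**2)/(343*pi**3)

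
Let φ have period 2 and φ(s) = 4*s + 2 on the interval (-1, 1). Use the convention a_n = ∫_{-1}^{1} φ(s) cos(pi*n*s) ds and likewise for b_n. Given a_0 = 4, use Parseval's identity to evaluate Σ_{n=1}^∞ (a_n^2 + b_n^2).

32/3

Parseval: a_0^2/2 + Σ_{n≥1} (a_n^2+b_n^2) = ∫_{-1}^{1} φ(s)^2 ds = 56/3.
Subtract a_0^2/2 = 8: Σ (a_n^2+b_n^2) = 32/3.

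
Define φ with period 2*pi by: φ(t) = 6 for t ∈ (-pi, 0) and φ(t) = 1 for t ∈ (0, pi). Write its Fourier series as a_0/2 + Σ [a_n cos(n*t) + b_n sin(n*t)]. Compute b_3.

-10/(3*pi)

b_3 = 1/pi ∫_{-pi}^{pi} φ(t) sin(3*t) dt.
Split the integral at the breakpoints.
Directly, an antiderivative of (6) sin(3*t) is -2*cos(3*t); evaluating from -pi to 0: ∫_{-pi}^{0} (6) sin(3*t) dt = (-2) - (2) = -4.
Directly, an antiderivative of (1) sin(3*t) is -cos(3*t)/3; evaluating from 0 to pi: ∫_{0}^{pi} (1) sin(3*t) dt = (1/3) - (-1/3) = 2/3.
Summing the pieces and multiplying by (1/pi) gives b_3 = -10/(3*pi).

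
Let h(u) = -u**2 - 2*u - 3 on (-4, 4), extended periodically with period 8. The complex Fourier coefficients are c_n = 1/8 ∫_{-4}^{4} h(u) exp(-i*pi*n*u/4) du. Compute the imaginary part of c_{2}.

-4/pi

Since h is real-valued, Im(c_{2}) = -1/8 ∫_{-4}^{4} h(u) sin(pi*u/2) du = -b_{2}/2.
Integrating by parts twice (tabular method), an antiderivative of (-u**2 - 2*u - 3) sin(pi*u/2) is 2*u**2*cos(pi*u/2)/pi - 8*u*sin(pi*u/2)/pi**2 + 4*u*cos(pi*u/2)/pi - 8*sin(pi*u/2)/pi**2 - 16*cos(pi*u/2)/pi**3 + 6*cos(pi*u/2)/pi; evaluating from -4 to 4: ∫_{-4}^{4} (-u**2 - 2*u - 3) sin(pi*u/2) du = (-16/pi**3 + 54/pi) - (-16/pi**3 + 22/pi) = 32/pi.
Hence Im(c_{2}) = (-1/8)·(32/pi) = -4/pi.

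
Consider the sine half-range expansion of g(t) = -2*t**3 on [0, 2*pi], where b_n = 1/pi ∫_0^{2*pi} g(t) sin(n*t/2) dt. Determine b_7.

192/343 - 32*pi**2/7

b_7 = 1/pi ∫_0^{2*pi} (-2*t**3) sin(7*t/2) dt.
Integrating by parts three times (tabular method), an antiderivative of (-2*t**3) sin(7*t/2) is 4*t**3*cos(7*t/2)/7 - 24*t**2*sin(7*t/2)/49 - 96*t*cos(7*t/2)/343 + 192*sin(7*t/2)/2401; evaluating from 0 to 2*pi: ∫_{0}^{2*pi} (-2*t**3) sin(7*t/2) dt = (32*pi*(6 - 49*pi**2)/343) - (0) = 32*pi*(6 - 49*pi**2)/343.
Hence b_7 = (1/pi)·(32*pi*(6 - 49*pi**2)/343) = 192/343 - 32*pi**2/7.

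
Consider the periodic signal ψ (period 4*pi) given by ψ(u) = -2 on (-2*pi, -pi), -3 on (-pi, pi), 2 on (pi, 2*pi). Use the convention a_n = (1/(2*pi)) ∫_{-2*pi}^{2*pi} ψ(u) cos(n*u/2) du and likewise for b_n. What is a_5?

a_5 = (1/(2*pi)) ∫_{-2*pi}^{2*pi} ψ(u) cos(5*u/2) du.
Split the integral at the breakpoints.
Directly, an antiderivative of (-2) cos(5*u/2) is -4*sin(5*u/2)/5; evaluating from -2*pi to -pi: ∫_{-2*pi}^{-pi} (-2) cos(5*u/2) du = (4/5) - (0) = 4/5.
Directly, an antiderivative of (-3) cos(5*u/2) is -6*sin(5*u/2)/5; evaluating from -pi to pi: ∫_{-pi}^{pi} (-3) cos(5*u/2) du = (-6/5) - (6/5) = -12/5.
Directly, an antiderivative of (2) cos(5*u/2) is 4*sin(5*u/2)/5; evaluating from pi to 2*pi: ∫_{pi}^{2*pi} (2) cos(5*u/2) du = (0) - (4/5) = -4/5.
Summing the pieces and multiplying by (1/(2*pi)) gives a_5 = -6/(5*pi).

-6/(5*pi)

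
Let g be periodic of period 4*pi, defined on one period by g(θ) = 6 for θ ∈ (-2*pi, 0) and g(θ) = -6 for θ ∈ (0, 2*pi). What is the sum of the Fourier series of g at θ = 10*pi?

θ = 10*pi differs from θ = 2*pi by 2 full period(s), and the series is 4*pi-periodic.
At θ = 2*pi the one-sided limits are g(2*pi^-) = -6 and g(2*pi^+) = 6.
By Dirichlet's theorem the series converges to their average, [(-6) + (6)]/2 = 0.

0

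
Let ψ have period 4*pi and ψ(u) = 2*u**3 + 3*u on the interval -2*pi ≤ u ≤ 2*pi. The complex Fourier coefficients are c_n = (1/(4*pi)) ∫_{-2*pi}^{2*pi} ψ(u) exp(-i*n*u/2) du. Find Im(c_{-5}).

54/125 + 16*pi**2/5

Since ψ is real-valued, Im(c_{-5}) = -(1/(4*pi)) ∫_{-2*pi}^{2*pi} ψ(u) sin(-5*u/2) du = b_{5}/2.
ψ is odd and sin(-5*u/2) is odd, so the integrand is even: ∫_{-2*pi}^{2*pi} ψ(u) sin(-5*u/2) du = 2∫_0^{2*pi} ψ(u) sin(-5*u/2) du.
Integrating by parts three times (tabular method), an antiderivative of (2*u**3 + 3*u) sin(-5*u/2) is 4*u**3*cos(5*u/2)/5 - 24*u**2*sin(5*u/2)/25 + 54*u*cos(5*u/2)/125 - 108*sin(5*u/2)/625; evaluating from 0 to 2*pi: ∫_{0}^{2*pi} (2*u**3 + 3*u) sin(-5*u/2) du = (-4*pi*(27 + 200*pi**2)/125) - (0) = -4*pi*(27 + 200*pi**2)/125.
So ∫_{-2*pi}^{2*pi} ψ(u) sin(-5*u/2) du = -8*pi*(27 + 200*pi**2)/125.
Hence Im(c_{-5}) = (-1/(4*pi))·(-8*pi*(27 + 200*pi**2)/125) = 54/125 + 16*pi**2/5.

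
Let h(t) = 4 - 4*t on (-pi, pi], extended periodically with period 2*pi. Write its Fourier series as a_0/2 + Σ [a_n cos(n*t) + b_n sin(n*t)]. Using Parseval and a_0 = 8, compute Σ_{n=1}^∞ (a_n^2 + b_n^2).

32*pi**2/3

Parseval: a_0^2/2 + Σ_{n≥1} (a_n^2+b_n^2) = 1/pi ∫_{-pi}^{pi} h(t)^2 dt = 32 + 32*pi**2/3.
Subtract a_0^2/2 = 32: Σ (a_n^2+b_n^2) = 32*pi**2/3.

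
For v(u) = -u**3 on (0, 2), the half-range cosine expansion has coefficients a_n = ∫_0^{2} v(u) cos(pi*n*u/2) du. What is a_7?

48*(-4 + 49*pi**2)/(2401*pi**4)

a_7 = ∫_0^{2} (-u**3) cos(7*pi*u/2) du.
Integrating by parts three times (tabular method), an antiderivative of (-u**3) cos(7*pi*u/2) is -2*u**3*sin(7*pi*u/2)/(7*pi) - 12*u**2*cos(7*pi*u/2)/(49*pi**2) + 48*u*sin(7*pi*u/2)/(343*pi**3) + 96*cos(7*pi*u/2)/(2401*pi**4); evaluating from 0 to 2: ∫_{0}^{2} (-u**3) cos(7*pi*u/2) du = (48*(-2 + 49*pi**2)/(2401*pi**4)) - (96/(2401*pi**4)) = 48*(-4 + 49*pi**2)/(2401*pi**4).
Hence a_7 = 48*(-4 + 49*pi**2)/(2401*pi**4).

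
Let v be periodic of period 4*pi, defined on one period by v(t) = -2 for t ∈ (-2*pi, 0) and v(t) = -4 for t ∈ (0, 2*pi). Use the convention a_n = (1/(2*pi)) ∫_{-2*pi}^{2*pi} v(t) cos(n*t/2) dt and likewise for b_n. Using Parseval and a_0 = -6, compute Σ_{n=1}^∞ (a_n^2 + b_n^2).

Parseval: a_0^2/2 + Σ_{n≥1} (a_n^2+b_n^2) = (1/(2*pi)) ∫_{-2*pi}^{2*pi} v(t)^2 dt = 20.
Subtract a_0^2/2 = 18: Σ (a_n^2+b_n^2) = 2.

2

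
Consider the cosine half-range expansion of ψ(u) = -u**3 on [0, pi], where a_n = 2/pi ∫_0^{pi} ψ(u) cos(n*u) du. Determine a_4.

a_4 = 2/pi ∫_0^{pi} (-u**3) cos(4*u) du.
Integrating by parts three times (tabular method), an antiderivative of (-u**3) cos(4*u) is -u**3*sin(4*u)/4 - 3*u**2*cos(4*u)/16 + 3*u*sin(4*u)/32 + 3*cos(4*u)/128; evaluating from 0 to pi: ∫_{0}^{pi} (-u**3) cos(4*u) du = (3/128 - 3*pi**2/16) - (3/128) = -3*pi**2/16.
Hence a_4 = (2/pi)·(-3*pi**2/16) = -3*pi/8.

-3*pi/8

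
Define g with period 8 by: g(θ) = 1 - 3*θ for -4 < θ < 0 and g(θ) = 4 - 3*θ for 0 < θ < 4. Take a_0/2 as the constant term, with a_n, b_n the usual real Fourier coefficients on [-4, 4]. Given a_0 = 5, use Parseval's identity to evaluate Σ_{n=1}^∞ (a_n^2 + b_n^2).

129/2

Parseval: a_0^2/2 + Σ_{n≥1} (a_n^2+b_n^2) = 1/4 ∫_{-4}^{4} g(θ)^2 dθ = 77.
Subtract a_0^2/2 = 25/2: Σ (a_n^2+b_n^2) = 129/2.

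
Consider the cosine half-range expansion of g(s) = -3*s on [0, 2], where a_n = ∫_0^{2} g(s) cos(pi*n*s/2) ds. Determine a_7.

a_7 = ∫_0^{2} (-3*s) cos(7*pi*s/2) ds.
Integrating by parts (boundary term plus one more integral), an antiderivative of (-3*s) cos(7*pi*s/2) is -6*s*sin(7*pi*s/2)/(7*pi) - 12*cos(7*pi*s/2)/(49*pi**2); evaluating from 0 to 2: ∫_{0}^{2} (-3*s) cos(7*pi*s/2) ds = (12/(49*pi**2)) - (-12/(49*pi**2)) = 24/(49*pi**2).
Hence a_7 = 24/(49*pi**2).

24/(49*pi**2)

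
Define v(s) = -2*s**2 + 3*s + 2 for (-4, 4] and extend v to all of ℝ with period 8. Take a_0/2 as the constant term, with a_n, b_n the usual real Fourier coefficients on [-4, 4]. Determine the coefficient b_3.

b_3 = 1/4 ∫_{-4}^{4} v(s) sin(3*pi*s/4) ds.
Integrating by parts twice (tabular method), an antiderivative of (-2*s**2 + 3*s + 2) sin(3*pi*s/4) is 8*s**2*cos(3*pi*s/4)/(3*pi) - 64*s*sin(3*pi*s/4)/(9*pi**2) - 4*s*cos(3*pi*s/4)/pi + 16*sin(3*pi*s/4)/(3*pi**2) - 8*cos(3*pi*s/4)/(3*pi) - 256*cos(3*pi*s/4)/(27*pi**3); evaluating from -4 to 4: ∫_{-4}^{4} (-2*s**2 + 3*s + 2) sin(3*pi*s/4) ds = (-24/pi + 256/(27*pi**3)) - (-56/pi + 256/(27*pi**3)) = 32/pi.
Hence b_3 = (1/4)·(32/pi) = 8/pi.

8/pi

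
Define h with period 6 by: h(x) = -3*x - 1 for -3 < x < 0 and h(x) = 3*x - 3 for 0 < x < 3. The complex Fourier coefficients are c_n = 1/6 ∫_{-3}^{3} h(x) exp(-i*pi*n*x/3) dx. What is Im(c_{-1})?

Since h is real-valued, Im(c_{-1}) = -1/6 ∫_{-3}^{3} h(x) sin(-pi*x/3) dx = b_{1}/2.
Split the integral at the breakpoints.
Integrating by parts (boundary term plus one more integral), an antiderivative of (-3*x - 1) sin(-pi*x/3) is -9*x*cos(pi*x/3)/pi + 27*sin(pi*x/3)/pi**2 - 3*cos(pi*x/3)/pi; evaluating from -3 to 0: ∫_{-3}^{0} (-3*x - 1) sin(-pi*x/3) dx = (-3/pi) - (-24/pi) = 21/pi.
Integrating by parts (boundary term plus one more integral), an antiderivative of (3*x - 3) sin(-pi*x/3) is 9*x*cos(pi*x/3)/pi - 27*sin(pi*x/3)/pi**2 - 9*cos(pi*x/3)/pi; evaluating from 0 to 3: ∫_{0}^{3} (3*x - 3) sin(-pi*x/3) dx = (-18/pi) - (-9/pi) = -9/pi.
So ∫_{-3}^{3} h(x) sin(-pi*x/3) dx = 12/pi.
Hence Im(c_{-1}) = (-1/6)·(12/pi) = -2/pi.

-2/pi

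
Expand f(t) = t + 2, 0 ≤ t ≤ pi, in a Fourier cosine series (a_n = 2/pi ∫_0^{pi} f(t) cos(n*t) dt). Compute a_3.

a_3 = 2/pi ∫_0^{pi} (t + 2) cos(3*t) dt.
Integrating by parts (boundary term plus one more integral), an antiderivative of (t + 2) cos(3*t) is t*sin(3*t)/3 + 2*sin(3*t)/3 + cos(3*t)/9; evaluating from 0 to pi: ∫_{0}^{pi} (t + 2) cos(3*t) dt = (-1/9) - (1/9) = -2/9.
Hence a_3 = (2/pi)·(-2/9) = -4/(9*pi).

-4/(9*pi)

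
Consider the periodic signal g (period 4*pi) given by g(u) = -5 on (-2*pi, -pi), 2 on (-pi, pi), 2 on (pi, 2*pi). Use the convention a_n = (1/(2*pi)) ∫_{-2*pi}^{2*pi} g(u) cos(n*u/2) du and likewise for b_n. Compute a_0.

1/2

a_0 = (1/(2*pi)) ∫_{-2*pi}^{2*pi} g(u) du = (1/(2*pi)) · (pi) = 1/2.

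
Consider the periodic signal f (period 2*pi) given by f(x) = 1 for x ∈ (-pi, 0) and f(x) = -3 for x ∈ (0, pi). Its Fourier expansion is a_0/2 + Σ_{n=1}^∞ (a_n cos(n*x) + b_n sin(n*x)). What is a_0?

-2

a_0 = 1/pi ∫_{-pi}^{pi} f(x) dx = 1/pi · (-2*pi) = -2.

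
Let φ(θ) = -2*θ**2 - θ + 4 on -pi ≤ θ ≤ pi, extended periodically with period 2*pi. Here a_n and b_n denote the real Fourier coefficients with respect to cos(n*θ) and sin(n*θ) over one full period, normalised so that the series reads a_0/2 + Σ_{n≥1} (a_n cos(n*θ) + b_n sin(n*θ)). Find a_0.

a_0 = 1/pi ∫_{-pi}^{pi} φ(θ) dθ = 1/pi · (4*pi*(6 - pi**2)/3) = 8 - 4*pi**2/3.

8 - 4*pi**2/3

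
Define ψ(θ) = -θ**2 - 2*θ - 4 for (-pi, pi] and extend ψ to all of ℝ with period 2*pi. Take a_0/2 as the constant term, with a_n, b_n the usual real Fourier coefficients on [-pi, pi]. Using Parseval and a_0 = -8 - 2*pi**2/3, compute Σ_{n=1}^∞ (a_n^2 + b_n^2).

Parseval: a_0^2/2 + Σ_{n≥1} (a_n^2+b_n^2) = 1/pi ∫_{-pi}^{pi} ψ(θ)^2 dθ = 32 + 2*pi**4/5 + 8*pi**2.
Subtract a_0^2/2 = 2*(pi**2 + 12)**2/9: Σ (a_n^2+b_n^2) = 8*pi**2*(pi**2 + 15)/45.

8*pi**2*(pi**2 + 15)/45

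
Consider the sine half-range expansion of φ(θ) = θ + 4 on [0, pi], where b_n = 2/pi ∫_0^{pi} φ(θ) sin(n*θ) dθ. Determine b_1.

b_1 = 2/pi ∫_0^{pi} (θ + 4) sin(θ) dθ.
Integrating by parts (boundary term plus one more integral), an antiderivative of (θ + 4) sin(θ) is -θ*cos(θ) + sin(θ) - 4*cos(θ); evaluating from 0 to pi: ∫_{0}^{pi} (θ + 4) sin(θ) dθ = (pi + 4) - (-4) = pi + 8.
Hence b_1 = (2/pi)·(pi + 8) = 2 + 16/pi.

2 + 16/pi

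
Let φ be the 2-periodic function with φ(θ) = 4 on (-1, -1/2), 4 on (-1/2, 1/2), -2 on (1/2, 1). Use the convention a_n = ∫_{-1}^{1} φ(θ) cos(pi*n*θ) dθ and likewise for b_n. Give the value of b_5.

-6/(5*pi)

b_5 = ∫_{-1}^{1} φ(θ) sin(5*pi*θ) dθ.
Split the integral at the breakpoints.
Directly, an antiderivative of (4) sin(5*pi*θ) is -4*cos(5*pi*θ)/(5*pi); evaluating from -1 to -1/2: ∫_{-1}^{-1/2} (4) sin(5*pi*θ) dθ = (0) - (4/(5*pi)) = -4/(5*pi).
Directly, an antiderivative of (4) sin(5*pi*θ) is -4*cos(5*pi*θ)/(5*pi); evaluating from -1/2 to 1/2: ∫_{-1/2}^{1/2} (4) sin(5*pi*θ) dθ = (0) - (0) = 0.
Directly, an antiderivative of (-2) sin(5*pi*θ) is 2*cos(5*pi*θ)/(5*pi); evaluating from 1/2 to 1: ∫_{1/2}^{1} (-2) sin(5*pi*θ) dθ = (-2/(5*pi)) - (0) = -2/(5*pi).
Summing the pieces gives b_5 = -6/(5*pi).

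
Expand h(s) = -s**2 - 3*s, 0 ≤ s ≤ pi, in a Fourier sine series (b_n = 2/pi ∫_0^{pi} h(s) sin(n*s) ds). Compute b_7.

b_7 = 2/pi ∫_0^{pi} (-s**2 - 3*s) sin(7*s) ds.
Integrating by parts twice (tabular method), an antiderivative of (-s**2 - 3*s) sin(7*s) is s**2*cos(7*s)/7 - 2*s*sin(7*s)/49 + 3*s*cos(7*s)/7 - 3*sin(7*s)/49 - 2*cos(7*s)/343; evaluating from 0 to pi: ∫_{0}^{pi} (-s**2 - 3*s) sin(7*s) ds = (-pi**2/7 - 3*pi/7 + 2/343) - (-2/343) = -pi**2/7 - 3*pi/7 + 4/343.
Hence b_7 = (2/pi)·(-pi**2/7 - 3*pi/7 + 4/343) = 2*(-49*pi**2 - 147*pi + 4)/(343*pi).

2*(-49*pi**2 - 147*pi + 4)/(343*pi)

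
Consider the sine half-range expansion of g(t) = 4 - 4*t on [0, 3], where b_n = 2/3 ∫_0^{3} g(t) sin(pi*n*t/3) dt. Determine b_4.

b_4 = 2/3 ∫_0^{3} (4 - 4*t) sin(4*pi*t/3) dt.
Integrating by parts (boundary term plus one more integral), an antiderivative of (4 - 4*t) sin(4*pi*t/3) is 3*t*cos(4*pi*t/3)/pi - 9*sin(4*pi*t/3)/(4*pi**2) - 3*cos(4*pi*t/3)/pi; evaluating from 0 to 3: ∫_{0}^{3} (4 - 4*t) sin(4*pi*t/3) dt = (6/pi) - (-3/pi) = 9/pi.
Hence b_4 = (2/3)·(9/pi) = 6/pi.

6/pi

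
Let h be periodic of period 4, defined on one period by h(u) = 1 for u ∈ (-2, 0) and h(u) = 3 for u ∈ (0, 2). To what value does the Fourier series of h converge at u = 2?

u = 2 differs from u = -2 by 1 full period(s), and the series is 4-periodic.
At u = -2 the one-sided limits are h(-2^-) = 3 and h(-2^+) = 1.
By Dirichlet's theorem the series converges to their average, [(3) + (1)]/2 = 2.

2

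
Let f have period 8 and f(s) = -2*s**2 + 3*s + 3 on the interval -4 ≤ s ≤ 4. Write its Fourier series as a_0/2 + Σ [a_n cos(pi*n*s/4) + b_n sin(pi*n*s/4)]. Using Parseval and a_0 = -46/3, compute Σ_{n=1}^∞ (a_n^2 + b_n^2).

Parseval: a_0^2/2 + Σ_{n≥1} (a_n^2+b_n^2) = 1/4 ∫_{-4}^{4} f(s)^2 ds = 1978/5.
Subtract a_0^2/2 = 1058/9: Σ (a_n^2+b_n^2) = 12512/45.

12512/45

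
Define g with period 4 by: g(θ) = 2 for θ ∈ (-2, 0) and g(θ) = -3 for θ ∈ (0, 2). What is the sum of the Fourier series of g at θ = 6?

-1/2

θ = 6 differs from θ = -2 by 2 full period(s), and the series is 4-periodic.
At θ = -2 the one-sided limits are g(-2^-) = -3 and g(-2^+) = 2.
By Dirichlet's theorem the series converges to their average, [(-3) + (2)]/2 = -1/2.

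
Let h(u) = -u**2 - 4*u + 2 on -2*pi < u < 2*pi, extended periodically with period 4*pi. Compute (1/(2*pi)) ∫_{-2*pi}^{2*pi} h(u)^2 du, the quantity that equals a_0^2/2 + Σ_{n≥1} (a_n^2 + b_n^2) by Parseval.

8 + 32*pi**2 + 32*pi**4/5

(1/(2*pi)) ∫_{-2*pi}^{2*pi} h(u)^2 du = (1/(2*pi)) · (16*pi + 64*pi**3 + 64*pi**5/5) = 8 + 32*pi**2 + 32*pi**4/5.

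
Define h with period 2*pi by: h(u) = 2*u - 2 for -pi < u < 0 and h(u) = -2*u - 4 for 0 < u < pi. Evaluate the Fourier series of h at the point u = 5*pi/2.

-4 - pi

u = 5*pi/2 differs from u = pi/2 by 1 full period(s), and the series is 2*pi-periodic.
h is continuous at u = pi/2 with value -4 - pi, so the series converges to -4 - pi there.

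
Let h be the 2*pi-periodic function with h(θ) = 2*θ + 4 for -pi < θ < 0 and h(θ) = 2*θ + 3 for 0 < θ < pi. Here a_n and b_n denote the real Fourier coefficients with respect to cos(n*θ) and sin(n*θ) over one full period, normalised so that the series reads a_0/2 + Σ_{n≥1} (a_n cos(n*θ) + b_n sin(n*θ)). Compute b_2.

b_2 = 1/pi ∫_{-pi}^{pi} h(θ) sin(2*θ) dθ.
Split the integral at the breakpoints.
Integrating by parts (boundary term plus one more integral), an antiderivative of (2*θ + 4) sin(2*θ) is -θ*cos(2*θ) + sin(2*θ)/2 - 2*cos(2*θ); evaluating from -pi to 0: ∫_{-pi}^{0} (2*θ + 4) sin(2*θ) dθ = (-2) - (-2 + pi) = -pi.
Integrating by parts (boundary term plus one more integral), an antiderivative of (2*θ + 3) sin(2*θ) is -θ*cos(2*θ) + sin(2*θ)/2 - 3*cos(2*θ)/2; evaluating from 0 to pi: ∫_{0}^{pi} (2*θ + 3) sin(2*θ) dθ = (-pi - 3/2) - (-3/2) = -pi.
Summing the pieces and multiplying by (1/pi) gives b_2 = -2.

-2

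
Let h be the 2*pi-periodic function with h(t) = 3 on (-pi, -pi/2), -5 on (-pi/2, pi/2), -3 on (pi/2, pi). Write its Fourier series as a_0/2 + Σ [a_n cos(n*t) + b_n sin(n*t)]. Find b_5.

b_5 = 1/pi ∫_{-pi}^{pi} h(t) sin(5*t) dt.
Split the integral at the breakpoints.
Directly, an antiderivative of (3) sin(5*t) is -3*cos(5*t)/5; evaluating from -pi to -pi/2: ∫_{-pi}^{-pi/2} (3) sin(5*t) dt = (0) - (3/5) = -3/5.
Directly, an antiderivative of (-5) sin(5*t) is cos(5*t); evaluating from -pi/2 to pi/2: ∫_{-pi/2}^{pi/2} (-5) sin(5*t) dt = (0) - (0) = 0.
Directly, an antiderivative of (-3) sin(5*t) is 3*cos(5*t)/5; evaluating from pi/2 to pi: ∫_{pi/2}^{pi} (-3) sin(5*t) dt = (-3/5) - (0) = -3/5.
Summing the pieces and multiplying by (1/pi) gives b_5 = -6/(5*pi).

-6/(5*pi)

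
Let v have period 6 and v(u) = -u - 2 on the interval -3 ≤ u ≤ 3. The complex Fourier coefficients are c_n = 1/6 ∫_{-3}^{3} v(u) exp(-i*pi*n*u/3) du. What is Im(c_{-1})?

-3/pi

Since v is real-valued, Im(c_{-1}) = -1/6 ∫_{-3}^{3} v(u) sin(-pi*u/3) du = b_{1}/2.
Integrating by parts (boundary term plus one more integral), an antiderivative of (-u - 2) sin(-pi*u/3) is -3*u*cos(pi*u/3)/pi + 9*sin(pi*u/3)/pi**2 - 6*cos(pi*u/3)/pi; evaluating from -3 to 3: ∫_{-3}^{3} (-u - 2) sin(-pi*u/3) du = (15/pi) - (-3/pi) = 18/pi.
Hence Im(c_{-1}) = (-1/6)·(18/pi) = -3/pi.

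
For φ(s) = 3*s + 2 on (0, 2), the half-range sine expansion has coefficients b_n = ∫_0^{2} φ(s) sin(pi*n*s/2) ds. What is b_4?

b_4 = ∫_0^{2} (3*s + 2) sin(2*pi*s) ds.
Integrating by parts (boundary term plus one more integral), an antiderivative of (3*s + 2) sin(2*pi*s) is -3*s*cos(2*pi*s)/(2*pi) + 3*sin(2*pi*s)/(4*pi**2) - cos(2*pi*s)/pi; evaluating from 0 to 2: ∫_{0}^{2} (3*s + 2) sin(2*pi*s) ds = (-4/pi) - (-1/pi) = -3/pi.
Hence b_4 = -3/pi.

-3/pi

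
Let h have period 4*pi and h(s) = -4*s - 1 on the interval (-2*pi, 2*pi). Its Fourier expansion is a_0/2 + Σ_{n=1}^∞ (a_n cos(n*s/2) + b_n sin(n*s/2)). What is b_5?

-16/5

b_5 = (1/(2*pi)) ∫_{-2*pi}^{2*pi} h(s) sin(5*s/2) ds.
Integrating by parts (boundary term plus one more integral), an antiderivative of (-4*s - 1) sin(5*s/2) is 8*s*cos(5*s/2)/5 - 16*sin(5*s/2)/25 + 2*cos(5*s/2)/5; evaluating from -2*pi to 2*pi: ∫_{-2*pi}^{2*pi} (-4*s - 1) sin(5*s/2) ds = (-16*pi/5 - 2/5) - (-2/5 + 16*pi/5) = -32*pi/5.
Hence b_5 = (1/(2*pi))·(-32*pi/5) = -16/5.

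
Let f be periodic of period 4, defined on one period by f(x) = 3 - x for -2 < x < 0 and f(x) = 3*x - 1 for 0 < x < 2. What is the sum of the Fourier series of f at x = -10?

5

x = -10 differs from x = -2 by -2 full period(s), and the series is 4-periodic.
f is continuous at x = -2 with value 5, so the series converges to 5 there.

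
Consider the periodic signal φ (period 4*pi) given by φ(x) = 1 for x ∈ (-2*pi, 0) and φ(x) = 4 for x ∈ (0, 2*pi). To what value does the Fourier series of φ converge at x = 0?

5/2

At x = 0 the one-sided limits are φ(0^-) = 1 and φ(0^+) = 4.
By Dirichlet's theorem the series converges to their average, [(1) + (4)]/2 = 5/2.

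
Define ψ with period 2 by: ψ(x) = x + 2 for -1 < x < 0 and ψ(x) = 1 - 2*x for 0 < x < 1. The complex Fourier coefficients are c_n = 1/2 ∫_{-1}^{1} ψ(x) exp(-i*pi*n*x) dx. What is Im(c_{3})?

Since ψ is real-valued, Im(c_{3}) = -1/2 ∫_{-1}^{1} ψ(x) sin(3*pi*x) dx = -b_{3}/2.
Split the integral at the breakpoints.
Integrating by parts (boundary term plus one more integral), an antiderivative of (x + 2) sin(3*pi*x) is -x*cos(3*pi*x)/(3*pi) + sin(3*pi*x)/(9*pi**2) - 2*cos(3*pi*x)/(3*pi); evaluating from -1 to 0: ∫_{-1}^{0} (x + 2) sin(3*pi*x) dx = (-2/(3*pi)) - (1/(3*pi)) = -1/pi.
Integrating by parts (boundary term plus one more integral), an antiderivative of (1 - 2*x) sin(3*pi*x) is 2*x*cos(3*pi*x)/(3*pi) - 2*sin(3*pi*x)/(9*pi**2) - cos(3*pi*x)/(3*pi); evaluating from 0 to 1: ∫_{0}^{1} (1 - 2*x) sin(3*pi*x) dx = (-1/(3*pi)) - (-1/(3*pi)) = 0.
So ∫_{-1}^{1} ψ(x) sin(3*pi*x) dx = -1/pi.
Hence Im(c_{3}) = (-1/2)·(-1/pi) = 1/(2*pi).

1/(2*pi)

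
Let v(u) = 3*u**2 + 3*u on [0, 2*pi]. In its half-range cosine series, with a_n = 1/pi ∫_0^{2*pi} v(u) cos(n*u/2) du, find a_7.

24*(-2*pi - 1)/(49*pi)

a_7 = 1/pi ∫_0^{2*pi} (3*u**2 + 3*u) cos(7*u/2) du.
Integrating by parts twice (tabular method), an antiderivative of (3*u**2 + 3*u) cos(7*u/2) is 6*u**2*sin(7*u/2)/7 + 6*u*sin(7*u/2)/7 + 24*u*cos(7*u/2)/49 - 48*sin(7*u/2)/343 + 12*cos(7*u/2)/49; evaluating from 0 to 2*pi: ∫_{0}^{2*pi} (3*u**2 + 3*u) cos(7*u/2) du = (-48*pi/49 - 12/49) - (12/49) = -48*pi/49 - 24/49.
Hence a_7 = (1/pi)·(-48*pi/49 - 24/49) = 24*(-2*pi - 1)/(49*pi).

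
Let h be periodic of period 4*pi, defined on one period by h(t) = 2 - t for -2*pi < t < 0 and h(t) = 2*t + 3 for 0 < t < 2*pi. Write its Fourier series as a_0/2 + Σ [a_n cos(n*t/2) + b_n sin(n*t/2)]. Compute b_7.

2*(1 + pi)/(7*pi)

b_7 = (1/(2*pi)) ∫_{-2*pi}^{2*pi} h(t) sin(7*t/2) dt.
Split the integral at the breakpoints.
Integrating by parts (boundary term plus one more integral), an antiderivative of (2 - t) sin(7*t/2) is 2*t*cos(7*t/2)/7 - 4*sin(7*t/2)/49 - 4*cos(7*t/2)/7; evaluating from -2*pi to 0: ∫_{-2*pi}^{0} (2 - t) sin(7*t/2) dt = (-4/7) - (4/7 + 4*pi/7) = -4*pi/7 - 8/7.
Integrating by parts (boundary term plus one more integral), an antiderivative of (2*t + 3) sin(7*t/2) is -4*t*cos(7*t/2)/7 + 8*sin(7*t/2)/49 - 6*cos(7*t/2)/7; evaluating from 0 to 2*pi: ∫_{0}^{2*pi} (2*t + 3) sin(7*t/2) dt = (6/7 + 8*pi/7) - (-6/7) = 12/7 + 8*pi/7.
Summing the pieces and multiplying by (1/(2*pi)) gives b_7 = 2*(1 + pi)/(7*pi).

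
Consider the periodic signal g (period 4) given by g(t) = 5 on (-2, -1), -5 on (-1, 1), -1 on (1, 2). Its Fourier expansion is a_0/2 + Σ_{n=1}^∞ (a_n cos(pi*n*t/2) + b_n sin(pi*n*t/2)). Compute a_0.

-3

a_0 = 1/2 ∫_{-2}^{2} g(t) dt = 1/2 · (-6) = -3.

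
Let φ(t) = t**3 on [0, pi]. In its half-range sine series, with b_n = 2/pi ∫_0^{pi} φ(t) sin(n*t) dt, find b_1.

b_1 = 2/pi ∫_0^{pi} (t**3) sin(t) dt.
Integrating by parts three times (tabular method), an antiderivative of (t**3) sin(t) is -t**3*cos(t) + 3*t**2*sin(t) + 6*t*cos(t) - 6*sin(t); evaluating from 0 to pi: ∫_{0}^{pi} (t**3) sin(t) dt = (pi*(-6 + pi**2)) - (0) = pi*(-6 + pi**2).
Hence b_1 = (2/pi)·(pi*(-6 + pi**2)) = -12 + 2*pi**2.

-12 + 2*pi**2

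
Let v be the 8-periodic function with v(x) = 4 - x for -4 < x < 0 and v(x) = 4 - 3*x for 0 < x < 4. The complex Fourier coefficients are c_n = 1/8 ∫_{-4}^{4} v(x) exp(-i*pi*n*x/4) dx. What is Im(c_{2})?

Since v is real-valued, Im(c_{2}) = -1/8 ∫_{-4}^{4} v(x) sin(pi*x/2) dx = -b_{2}/2.
Split the integral at the breakpoints.
Integrating by parts (boundary term plus one more integral), an antiderivative of (4 - x) sin(pi*x/2) is 2*x*cos(pi*x/2)/pi - 4*sin(pi*x/2)/pi**2 - 8*cos(pi*x/2)/pi; evaluating from -4 to 0: ∫_{-4}^{0} (4 - x) sin(pi*x/2) dx = (-8/pi) - (-16/pi) = 8/pi.
Integrating by parts (boundary term plus one more integral), an antiderivative of (4 - 3*x) sin(pi*x/2) is 6*x*cos(pi*x/2)/pi - 12*sin(pi*x/2)/pi**2 - 8*cos(pi*x/2)/pi; evaluating from 0 to 4: ∫_{0}^{4} (4 - 3*x) sin(pi*x/2) dx = (16/pi) - (-8/pi) = 24/pi.
So ∫_{-4}^{4} v(x) sin(pi*x/2) dx = 32/pi.
Hence Im(c_{2}) = (-1/8)·(32/pi) = -4/pi.

-4/pi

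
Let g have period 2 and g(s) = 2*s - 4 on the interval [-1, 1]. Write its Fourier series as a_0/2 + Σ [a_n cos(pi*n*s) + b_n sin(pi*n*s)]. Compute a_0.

a_0 = ∫_{-1}^{1} g(s) ds = -8.

-8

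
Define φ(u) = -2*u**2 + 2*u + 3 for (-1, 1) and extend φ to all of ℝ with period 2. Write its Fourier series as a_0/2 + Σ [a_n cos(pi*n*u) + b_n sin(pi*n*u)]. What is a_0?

14/3

a_0 = ∫_{-1}^{1} φ(u) du = 14/3.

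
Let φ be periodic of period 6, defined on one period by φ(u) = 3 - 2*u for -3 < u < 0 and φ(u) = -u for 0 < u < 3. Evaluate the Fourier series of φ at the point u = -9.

u = -9 differs from u = 3 by -2 full period(s), and the series is 6-periodic.
At u = 3 the one-sided limits are φ(3^-) = -3 and φ(3^+) = 9.
By Dirichlet's theorem the series converges to their average, [(-3) + (9)]/2 = 3.

3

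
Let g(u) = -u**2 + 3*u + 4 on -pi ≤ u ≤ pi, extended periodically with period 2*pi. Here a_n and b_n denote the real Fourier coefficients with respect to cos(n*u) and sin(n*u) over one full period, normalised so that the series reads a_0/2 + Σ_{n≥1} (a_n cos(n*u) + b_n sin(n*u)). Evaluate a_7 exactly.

4/49

a_7 = 1/pi ∫_{-pi}^{pi} g(u) cos(7*u) du.
Integrating by parts twice (tabular method), an antiderivative of (-u**2 + 3*u + 4) cos(7*u) is -u**2*sin(7*u)/7 + 3*u*sin(7*u)/7 - 2*u*cos(7*u)/49 + 198*sin(7*u)/343 + 3*cos(7*u)/49; evaluating from -pi to pi: ∫_{-pi}^{pi} (-u**2 + 3*u + 4) cos(7*u) du = (-3/49 + 2*pi/49) - (-2*pi/49 - 3/49) = 4*pi/49.
Hence a_7 = (1/pi)·(4*pi/49) = 4/49.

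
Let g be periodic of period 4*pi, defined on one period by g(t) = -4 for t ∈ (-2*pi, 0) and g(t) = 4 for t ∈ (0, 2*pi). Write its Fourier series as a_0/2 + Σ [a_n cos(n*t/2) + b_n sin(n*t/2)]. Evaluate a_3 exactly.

a_3 = (1/(2*pi)) ∫_{-2*pi}^{2*pi} g(t) cos(3*t/2) dt.
g is odd and cos(3*t/2) is even, so the integrand is odd over a symmetric interval and the integral vanishes.

0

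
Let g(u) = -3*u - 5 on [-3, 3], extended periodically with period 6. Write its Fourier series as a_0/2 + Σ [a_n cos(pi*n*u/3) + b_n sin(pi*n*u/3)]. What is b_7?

b_7 = 1/3 ∫_{-3}^{3} g(u) sin(7*pi*u/3) du.
Integrating by parts (boundary term plus one more integral), an antiderivative of (-3*u - 5) sin(7*pi*u/3) is 9*u*cos(7*pi*u/3)/(7*pi) - 27*sin(7*pi*u/3)/(49*pi**2) + 15*cos(7*pi*u/3)/(7*pi); evaluating from -3 to 3: ∫_{-3}^{3} (-3*u - 5) sin(7*pi*u/3) du = (-6/pi) - (12/(7*pi)) = -54/(7*pi).
Hence b_7 = (1/3)·(-54/(7*pi)) = -18/(7*pi).

-18/(7*pi)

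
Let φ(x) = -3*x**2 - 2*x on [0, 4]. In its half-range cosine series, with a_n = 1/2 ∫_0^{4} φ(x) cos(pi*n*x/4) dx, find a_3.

224/(9*pi**2)

a_3 = 1/2 ∫_0^{4} (-3*x**2 - 2*x) cos(3*pi*x/4) dx.
Integrating by parts twice (tabular method), an antiderivative of (-3*x**2 - 2*x) cos(3*pi*x/4) is -4*x**2*sin(3*pi*x/4)/pi - 8*x*sin(3*pi*x/4)/(3*pi) - 32*x*cos(3*pi*x/4)/(3*pi**2) + 128*sin(3*pi*x/4)/(9*pi**3) - 32*cos(3*pi*x/4)/(9*pi**2); evaluating from 0 to 4: ∫_{0}^{4} (-3*x**2 - 2*x) cos(3*pi*x/4) dx = (416/(9*pi**2)) - (-32/(9*pi**2)) = 448/(9*pi**2).
Hence a_3 = (1/2)·(448/(9*pi**2)) = 224/(9*pi**2).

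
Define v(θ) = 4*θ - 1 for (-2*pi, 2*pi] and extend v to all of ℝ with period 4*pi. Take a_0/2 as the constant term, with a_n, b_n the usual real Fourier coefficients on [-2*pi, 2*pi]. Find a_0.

a_0 = (1/(2*pi)) ∫_{-2*pi}^{2*pi} v(θ) dθ = (1/(2*pi)) · (-4*pi) = -2.

-2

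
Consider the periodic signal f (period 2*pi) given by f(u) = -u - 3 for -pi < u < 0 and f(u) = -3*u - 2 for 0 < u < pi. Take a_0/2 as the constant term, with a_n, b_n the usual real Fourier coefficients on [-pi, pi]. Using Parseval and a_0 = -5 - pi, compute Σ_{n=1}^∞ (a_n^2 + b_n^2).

Parseval: a_0^2/2 + Σ_{n≥1} (a_n^2+b_n^2) = 1/pi ∫_{-pi}^{pi} f(u)^2 du = 3*pi + 13 + 10*pi**2/3.
Subtract a_0^2/2 = (pi + 5)**2/2: Σ (a_n^2+b_n^2) = -2*pi + 1/2 + 17*pi**2/6.

-2*pi + 1/2 + 17*pi**2/6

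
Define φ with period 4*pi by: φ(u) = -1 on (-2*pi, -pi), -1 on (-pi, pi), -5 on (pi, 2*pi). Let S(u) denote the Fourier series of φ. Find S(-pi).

φ is continuous at u = -pi with value -1, so the series converges to -1 there.

-1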